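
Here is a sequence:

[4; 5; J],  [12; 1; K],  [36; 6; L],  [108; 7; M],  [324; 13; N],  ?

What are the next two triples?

[972; 20; O], [2916; 33; P]

First coordinate: ×3 each step; 4, 12, 36, 108, 324 → 972 → 2916.
Second coordinate: each term is the sum of the two before it, so 5, 1, 6, 7, 13 → 20 → 33.
Letter goes J, K, L, M, N → O → P (letters move forward 1 place in the alphabet).
So the next two triples are [972; 20; O] and [2916; 33; P].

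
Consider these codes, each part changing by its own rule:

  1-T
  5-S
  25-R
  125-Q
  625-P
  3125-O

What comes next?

First component — ×5 each step: 1, 5, 25, 125, 625, 3125 → 15625.
Letter — letters move back 1 place in the alphabet: T, S, R, Q, P, O → N.
Combining the parts gives 15625-N.

15625-N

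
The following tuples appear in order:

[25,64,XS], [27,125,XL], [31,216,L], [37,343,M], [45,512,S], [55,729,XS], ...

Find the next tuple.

First coordinate goes 25, 27, 31, 37, 45, 55 → 67 (differences are 2, 4, 6, … (increasing by 2 each time)).
Second coordinate: perfect cubes: 4³, 5³, 6³, …, so 64, 125, 216, 343, 512, 729 → 1000.
Size: repeats XS → XL → L → M → S; XS, XL, L, M, S, XS → XL.
Combining the parts gives [67,1000,XL].

[67,1000,XL]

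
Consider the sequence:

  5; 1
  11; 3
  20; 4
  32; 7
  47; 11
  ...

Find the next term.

First coordinate — differences are 6, 9, 12, … (increasing by 3 each time): 5, 11, 20, 32, 47 → 65.
For the second coordinate, each term is the sum of the two before it: 1, 3, 4, 7, 11 → 18.
Putting it together: 65; 18.

65; 18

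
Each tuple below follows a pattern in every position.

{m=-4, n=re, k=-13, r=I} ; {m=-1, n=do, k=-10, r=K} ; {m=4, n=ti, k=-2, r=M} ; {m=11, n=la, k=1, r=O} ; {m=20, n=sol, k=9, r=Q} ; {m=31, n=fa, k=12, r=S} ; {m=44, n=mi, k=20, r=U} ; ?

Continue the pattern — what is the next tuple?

M goes -4, -1, 4, 11, 20, 31, 44 → 59 (differences are 3, 5, 7, … (increasing by 2 each time)).
N goes re, do, ti, la, sol, fa, mi → re (runs backward through the solfège scale do→ti).
K: -13, -10, -2, 1, 9, 12, 20 → 23 (alternating steps +3, +8, +3, +8, …).
R: letters move forward 2 places in the alphabet, so I, K, M, O, Q, S, U → W.
Combining the parts gives {m=59, n=re, k=23, r=W}.

{m=59, n=re, k=23, r=W}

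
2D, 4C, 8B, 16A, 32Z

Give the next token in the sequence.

First component goes 2, 4, 8, 16, 32 → 64 (×2 each step).
For the letter, letters move back 1 place in the alphabet, wrapping A→Z: D, C, B, A, Z → Y.
Combining the parts gives 64Y.

64Y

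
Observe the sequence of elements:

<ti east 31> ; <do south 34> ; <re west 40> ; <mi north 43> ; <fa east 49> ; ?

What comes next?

<sol south 52>

For the note, runs through the solfège scale do→ti: ti, do, re, mi, fa → sol.
Direction — repeats east → south → west → north: east, south, west, north, east → south.
For the third slot, alternating steps +3, +6, +3, +6, …: 31, 34, 40, 43, 49 → 52.
Combining the parts gives <sol south 52>.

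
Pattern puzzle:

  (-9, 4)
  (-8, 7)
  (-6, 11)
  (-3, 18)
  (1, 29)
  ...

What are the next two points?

(6, 47), (12, 76)

First component goes -9, -8, -6, -3, 1 → 6 → 12 (differences are 1, 2, 3, … (increasing by 1 each time)).
Second component: each term is the sum of the two before it, so 4, 7, 11, 18, 29 → 47 → 76.
Putting the parts together: (6, 47) and then (12, 76).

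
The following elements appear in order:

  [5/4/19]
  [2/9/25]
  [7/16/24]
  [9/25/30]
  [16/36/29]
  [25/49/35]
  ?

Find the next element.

For the first value, each term is the sum of the two before it: 5, 2, 7, 9, 16, 25 → 41.
For the second value, perfect squares: 2², 3², 4², …: 4, 9, 16, 25, 36, 49 → 64.
Third value: alternating steps +6, −1, +6, −1, …, so 19, 25, 24, 30, 29, 35 → 34.
Combining the parts gives [41/64/34].

[41/64/34]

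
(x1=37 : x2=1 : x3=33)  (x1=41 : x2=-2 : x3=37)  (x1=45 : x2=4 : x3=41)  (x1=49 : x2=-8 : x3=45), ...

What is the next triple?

(x1=53 : x2=16 : x3=49)

X1 — +4 each step: 37, 41, 45, 49 → 53.
X2 — ×(-2) each step: 1, -2, 4, -8 → 16.
X3: always 4 less than the x1; 33, 37, 41, 45 → 49.
So the next triple is (x1=53 : x2=16 : x3=49).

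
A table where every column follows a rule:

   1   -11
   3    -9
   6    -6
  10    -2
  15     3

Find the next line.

First component: differences are 2, 3, 4, … (increasing by 1 each time); 1, 3, 6, 10, 15 → 21.
Second component: always 12 less than the first component, so -11, -9, -6, -2, 3 → 9.
So the next line is 21  9.

21  9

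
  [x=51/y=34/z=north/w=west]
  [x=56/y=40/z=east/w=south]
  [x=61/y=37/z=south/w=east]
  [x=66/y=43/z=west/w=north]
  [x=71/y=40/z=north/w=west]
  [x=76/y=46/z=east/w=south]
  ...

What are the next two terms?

X goes 51, 56, 61, 66, 71, 76 → 81 → 86 (+5 each step).
Y: alternating steps +6, −3, +6, −3, …, so 34, 40, 37, 43, 40, 46 → 43 → 49.
Z: north, east, south, west, north, east → south → west (repeats north → east → south → west).
W goes west, south, east, north, west, south → east → north (repeats west → south → east → north).
So the next two terms are [x=81/y=43/z=south/w=east] and [x=86/y=49/z=west/w=north].

[x=81/y=43/z=south/w=east], [x=86/y=49/z=west/w=north]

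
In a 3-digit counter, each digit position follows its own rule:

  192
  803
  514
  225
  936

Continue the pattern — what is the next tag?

First digit: −3 each step, mod 10; 1, 8, 5, 2, 9 → 6.
Second digit: +1 each step, mod 10; 9, 0, 1, 2, 3 → 4.
Third digit: 2, 3, 4, 5, 6 → 7 (+1 each step, mod 10).
So the next tag is 647.

647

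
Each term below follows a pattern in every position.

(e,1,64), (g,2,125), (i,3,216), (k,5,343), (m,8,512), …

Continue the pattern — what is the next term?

Letter — letters move forward 2 places in the alphabet: e, g, i, k, m → o.
Second coordinate goes 1, 2, 3, 5, 8 → 13 (each term is the sum of the two before it).
Third coordinate: perfect cubes: 4³, 5³, 6³, …, so 64, 125, 216, 343, 512 → 729.
Combining the parts gives (o,13,729).

(o,13,729)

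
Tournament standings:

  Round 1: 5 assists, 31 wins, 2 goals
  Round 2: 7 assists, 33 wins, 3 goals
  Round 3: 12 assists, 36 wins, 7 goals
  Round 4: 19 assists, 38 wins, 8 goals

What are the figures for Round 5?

31 assists, 41 wins, 12 goals

Assists: each term is the sum of the two before it, so 5, 7, 12, 19 → 31.
For the wins, alternating steps +2, +3, +2, +3, …: 31, 33, 36, 38 → 41.
Goals: alternating steps +1, +4, +1, +4, …; 2, 3, 7, 8 → 12.
Putting it together: 31 assists, 41 wins, 12 goals.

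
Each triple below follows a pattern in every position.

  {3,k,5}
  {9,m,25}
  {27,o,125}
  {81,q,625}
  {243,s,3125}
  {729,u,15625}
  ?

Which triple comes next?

{2187,w,78125}

First entry goes 3, 9, 27, 81, 243, 729 → 2187 (×3 each step).
Letter — letters move forward 2 places in the alphabet: k, m, o, q, s, u → w.
Third entry: ×5 each step; 5, 25, 125, 625, 3125, 15625 → 78125.
Combining the parts gives {2187,w,78125}.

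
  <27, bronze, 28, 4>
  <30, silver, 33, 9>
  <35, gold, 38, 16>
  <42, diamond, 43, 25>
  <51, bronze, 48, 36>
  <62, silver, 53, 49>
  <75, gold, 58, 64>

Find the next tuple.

<90, diamond, 63, 81>

First part — differences are 3, 5, 7, … (increasing by 2 each time): 27, 30, 35, 42, 51, 62, 75 → 90.
Rank goes bronze, silver, gold, diamond, bronze, silver, gold → diamond (repeats bronze → silver → gold → diamond).
Third part — +5 each step: 28, 33, 38, 43, 48, 53, 58 → 63.
Fourth part: perfect squares: 2², 3², 4², …; 4, 9, 16, 25, 36, 49, 64 → 81.
Putting it together: <90, diamond, 63, 81>.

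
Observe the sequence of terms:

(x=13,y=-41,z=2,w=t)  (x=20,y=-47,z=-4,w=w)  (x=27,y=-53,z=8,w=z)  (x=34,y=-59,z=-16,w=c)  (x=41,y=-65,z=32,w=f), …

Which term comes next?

(x=48,y=-71,z=-64,w=i)

X: 13, 20, 27, 34, 41 → 48 (+7 each step).
For the y, −6 each step: -41, -47, -53, -59, -65 → -71.
Z: ×(-2) each step; 2, -4, 8, -16, 32 → -64.
W: t, w, z, c, f → i (letters move forward 3 places in the alphabet, wrapping Z→A).
So the next term is (x=48,y=-71,z=-64,w=i).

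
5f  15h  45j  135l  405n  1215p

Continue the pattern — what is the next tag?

3645r

For the first component, ×3 each step: 5, 15, 45, 135, 405, 1215 → 3645.
Letter: letters move forward 2 places in the alphabet; f, h, j, l, n, p → r.
So the next tag is 3645r.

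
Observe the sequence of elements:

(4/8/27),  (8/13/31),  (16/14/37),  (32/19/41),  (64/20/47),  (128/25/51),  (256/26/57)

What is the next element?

First component: 4, 8, 16, 32, 64, 128, 256 → 512 (×2 each step).
Second component — alternating steps +5, +1, +5, +1, …: 8, 13, 14, 19, 20, 25, 26 → 31.
Third component: alternating steps +4, +6, +4, +6, …, so 27, 31, 37, 41, 47, 51, 57 → 61.
Combining the parts gives (512/31/61).

(512/31/61)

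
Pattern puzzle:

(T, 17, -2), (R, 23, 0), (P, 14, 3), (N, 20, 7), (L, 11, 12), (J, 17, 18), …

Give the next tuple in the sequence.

For the letter, letters move back 2 places in the alphabet: T, R, P, N, L, J → H.
Second coordinate: alternating steps +6, −9, +6, −9, …, so 17, 23, 14, 20, 11, 17 → 8.
For the third coordinate, differences are 2, 3, 4, … (increasing by 1 each time): -2, 0, 3, 7, 12, 18 → 25.
Combining the parts gives (H, 8, 25).

(H, 8, 25)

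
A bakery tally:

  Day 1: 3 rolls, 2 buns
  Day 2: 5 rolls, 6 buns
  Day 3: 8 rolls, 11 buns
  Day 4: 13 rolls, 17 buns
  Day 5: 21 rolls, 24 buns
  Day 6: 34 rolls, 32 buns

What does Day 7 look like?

55 rolls, 41 buns

Rolls: each term is the sum of the two before it, so 3, 5, 8, 13, 21, 34 → 55.
Buns: differences are 4, 5, 6, … (increasing by 1 each time), so 2, 6, 11, 17, 24, 32 → 41.
Combining the parts gives 55 rolls, 41 buns.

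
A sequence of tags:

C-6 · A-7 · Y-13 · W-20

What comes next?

Letter: C, A, Y, W → U (letters move back 2 places in the alphabet, wrapping A→Z).
Second component: each term is the sum of the two before it; 6, 7, 13, 20 → 33.
So the next tag is U-33.

U-33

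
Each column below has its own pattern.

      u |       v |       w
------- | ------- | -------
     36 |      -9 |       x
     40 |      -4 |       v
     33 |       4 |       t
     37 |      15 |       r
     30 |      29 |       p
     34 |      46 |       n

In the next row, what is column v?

Column v goes -9, -4, 4, 15, 29, 46 → 66 (differences are 5, 8, 11, … (increasing by 3 each time)).

66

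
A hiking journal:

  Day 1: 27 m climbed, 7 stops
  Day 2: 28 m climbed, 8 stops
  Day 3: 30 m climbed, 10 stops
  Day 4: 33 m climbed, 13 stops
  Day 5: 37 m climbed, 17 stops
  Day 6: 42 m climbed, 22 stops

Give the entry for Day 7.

M climbed: differences are 1, 2, 3, … (increasing by 1 each time), so 27, 28, 30, 33, 37, 42 → 48.
Stops — differences are 1, 2, 3, … (increasing by 1 each time): 7, 8, 10, 13, 17, 22 → 28.
So the next record is 48 m climbed, 28 stops.

48 m climbed, 28 stops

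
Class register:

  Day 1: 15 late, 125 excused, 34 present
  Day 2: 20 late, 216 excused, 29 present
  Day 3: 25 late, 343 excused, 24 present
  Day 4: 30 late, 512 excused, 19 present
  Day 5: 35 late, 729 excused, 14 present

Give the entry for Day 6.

Late — +5 each step: 15, 20, 25, 30, 35 → 40.
For the excused, perfect cubes: 5³, 6³, 7³, …: 125, 216, 343, 512, 729 → 1000.
Present: 34, 29, 24, 19, 14 → 9 (together with the late always sums to 49).
Putting it together: 40 late, 1000 excused, 9 present.

40 late, 1000 excused, 9 present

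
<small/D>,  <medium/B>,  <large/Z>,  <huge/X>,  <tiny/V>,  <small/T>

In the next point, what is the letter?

Letter goes D, B, Z, X, V, T → R (letters move back 2 places in the alphabet, wrapping A→Z).

R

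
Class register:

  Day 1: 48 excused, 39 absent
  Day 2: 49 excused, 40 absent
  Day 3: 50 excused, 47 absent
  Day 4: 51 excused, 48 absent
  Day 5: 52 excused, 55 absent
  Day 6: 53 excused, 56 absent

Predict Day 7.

54 excused, 63 absent

Excused: +1 each step; 48, 49, 50, 51, 52, 53 → 54.
Absent: alternating steps +1, +7, +1, +7, …; 39, 40, 47, 48, 55, 56 → 63.
Combining the parts gives 54 excused, 63 absent.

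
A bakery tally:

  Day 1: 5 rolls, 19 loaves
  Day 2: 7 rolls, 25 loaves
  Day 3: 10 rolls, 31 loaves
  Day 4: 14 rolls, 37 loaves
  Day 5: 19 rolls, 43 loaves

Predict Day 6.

25 rolls, 49 loaves

Rolls: differences are 2, 3, 4, … (increasing by 1 each time); 5, 7, 10, 14, 19 → 25.
Loaves: 19, 25, 31, 37, 43 → 49 (+6 each step).
Putting it together: 25 rolls, 49 loaves.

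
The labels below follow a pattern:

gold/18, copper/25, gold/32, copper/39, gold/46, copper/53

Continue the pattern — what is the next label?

gold/60

For the metal, alternates gold ↔ copper: gold, copper, gold, copper, gold, copper → gold.
Second component goes 18, 25, 32, 39, 46, 53 → 60 (+7 each step).
Combining the parts gives gold/60.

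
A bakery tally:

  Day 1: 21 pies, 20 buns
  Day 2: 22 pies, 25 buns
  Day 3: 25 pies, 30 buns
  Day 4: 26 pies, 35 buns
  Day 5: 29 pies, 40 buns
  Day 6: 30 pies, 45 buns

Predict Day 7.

33 pies, 50 buns

Pies goes 21, 22, 25, 26, 29, 30 → 33 (alternating steps +1, +3, +1, +3, …).
Buns: +5 each step; 20, 25, 30, 35, 40, 45 → 50.
So the next record is 33 pies, 50 buns.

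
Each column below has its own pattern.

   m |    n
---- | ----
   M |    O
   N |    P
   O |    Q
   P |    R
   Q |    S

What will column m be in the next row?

Column m: letters move forward 1 place in the alphabet, so M, N, O, P, Q → R.

R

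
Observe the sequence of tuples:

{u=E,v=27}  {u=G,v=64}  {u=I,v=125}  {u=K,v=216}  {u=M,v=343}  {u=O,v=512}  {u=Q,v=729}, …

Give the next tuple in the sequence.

{u=S,v=1000}

U: letters move forward 2 places in the alphabet; E, G, I, K, M, O, Q → S.
V: perfect cubes: 3³, 4³, 5³, …, so 27, 64, 125, 216, 343, 512, 729 → 1000.
So the next tuple is {u=S,v=1000}.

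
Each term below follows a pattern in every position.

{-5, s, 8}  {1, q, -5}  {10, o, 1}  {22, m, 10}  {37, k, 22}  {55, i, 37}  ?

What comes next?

First entry: differences are 6, 9, 12, … (increasing by 3 each time); -5, 1, 10, 22, 37, 55 → 76.
Letter goes s, q, o, m, k, i → g (letters move back 2 places in the alphabet).
Third entry: 8, -5, 1, 10, 22, 37 → 55 (always the previous value of the first entry).
So the next term is {76, g, 55}.

{76, g, 55}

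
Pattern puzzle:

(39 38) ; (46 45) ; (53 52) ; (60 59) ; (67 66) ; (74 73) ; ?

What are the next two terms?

First entry: +7 each step, so 39, 46, 53, 60, 67, 74 → 81 → 88.
For the second entry, always 1 less than the first entry: 38, 45, 52, 59, 66, 73 → 80 → 87.
So the next two terms are (81 80) and (88 87).

(81 80), (88 87)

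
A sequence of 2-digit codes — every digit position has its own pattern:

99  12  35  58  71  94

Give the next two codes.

17, 30

First digit: +2 each step, mod 10, so 9, 1, 3, 5, 7, 9 → 1 → 3.
Second digit: +3 each step, mod 10; 9, 2, 5, 8, 1, 4 → 7 → 0.
So the next two codes are 17 and 30.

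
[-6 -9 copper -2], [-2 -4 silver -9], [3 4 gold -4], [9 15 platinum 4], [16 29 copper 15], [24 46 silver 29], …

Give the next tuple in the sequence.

[33 66 gold 46]

First slot — differences are 4, 5, 6, … (increasing by 1 each time): -6, -2, 3, 9, 16, 24 → 33.
Second slot: differences are 5, 8, 11, … (increasing by 3 each time); -9, -4, 4, 15, 29, 46 → 66.
Metal: copper, silver, gold, platinum, copper, silver → gold (repeats copper → silver → gold → platinum).
Fourth slot: always the previous value of the second slot, so -2, -9, -4, 4, 15, 29 → 46.
So the next tuple is [33 66 gold 46].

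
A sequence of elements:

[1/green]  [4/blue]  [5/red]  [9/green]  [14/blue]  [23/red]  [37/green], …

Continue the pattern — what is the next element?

First component: 1, 4, 5, 9, 14, 23, 37 → 60 (each term is the sum of the two before it).
Colour goes green, blue, red, green, blue, red, green → blue (repeats green → blue → red).
So the next element is [60/blue].

[60/blue]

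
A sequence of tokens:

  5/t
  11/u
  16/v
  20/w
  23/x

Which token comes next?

25/y

First component: differences are 6, 5, 4, … (decreasing by 1 each time); 5, 11, 16, 20, 23 → 25.
Letter — letters move forward 1 place in the alphabet: t, u, v, w, x → y.
Combining the parts gives 25/y.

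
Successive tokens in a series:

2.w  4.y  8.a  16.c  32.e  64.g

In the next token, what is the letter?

i

First component: ×2 each step, so 2, 4, 8, 16, 32, 64 → 128.
Letter: letters move forward 2 places in the alphabet, wrapping Z→A; w, y, a, c, e, g → i.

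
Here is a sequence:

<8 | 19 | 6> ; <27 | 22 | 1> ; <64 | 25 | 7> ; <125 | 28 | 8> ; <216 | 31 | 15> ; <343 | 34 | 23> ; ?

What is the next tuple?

<512 | 37 | 38>

First part goes 8, 27, 64, 125, 216, 343 → 512 (perfect cubes: 2³, 3³, 4³, …).
Second part: +3 each step; 19, 22, 25, 28, 31, 34 → 37.
For the third part, each term is the sum of the two before it: 6, 1, 7, 8, 15, 23 → 38.
Combining the parts gives <512 | 37 | 38>.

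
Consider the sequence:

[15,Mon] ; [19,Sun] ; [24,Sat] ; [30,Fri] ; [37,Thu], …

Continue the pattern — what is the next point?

[45,Wed]

For the first coordinate, differences are 4, 5, 6, … (increasing by 1 each time): 15, 19, 24, 30, 37 → 45.
Day: runs backward through the weekdays Mon→Sun; Mon, Sun, Sat, Fri, Thu → Wed.
So the next point is [45,Wed].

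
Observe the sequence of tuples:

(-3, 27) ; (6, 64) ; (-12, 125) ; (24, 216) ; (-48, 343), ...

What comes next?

First entry: ×(-2) each step; -3, 6, -12, 24, -48 → 96.
For the second entry, perfect cubes: 3³, 4³, 5³, …: 27, 64, 125, 216, 343 → 512.
Putting it together: (96, 512).

(96, 512)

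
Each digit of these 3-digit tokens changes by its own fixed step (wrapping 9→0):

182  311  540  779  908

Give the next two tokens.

First digit: +2 each step, mod 10, so 1, 3, 5, 7, 9 → 1 → 3.
Second digit: 8, 1, 4, 7, 0 → 3 → 6 (+3 each step, mod 10).
Third digit — −1 each step, mod 10: 2, 1, 0, 9, 8 → 7 → 6.
Putting the parts together: 137 and then 366.

137, 366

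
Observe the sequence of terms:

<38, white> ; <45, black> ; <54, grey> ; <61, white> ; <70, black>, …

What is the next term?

First coordinate: alternating steps +7, +9, +7, +9, …, so 38, 45, 54, 61, 70 → 77.
Shade goes white, black, grey, white, black → grey (repeats white → black → grey).
Combining the parts gives <77, grey>.

<77, grey>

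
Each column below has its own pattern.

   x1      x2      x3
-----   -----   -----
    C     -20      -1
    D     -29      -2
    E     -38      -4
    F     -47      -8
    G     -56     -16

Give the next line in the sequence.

Column x1: C, D, E, F, G → H (letters move forward 1 place in the alphabet).
Column x2 — −9 each step: -20, -29, -38, -47, -56 → -65.
Column x3: ×2 each step; -1, -2, -4, -8, -16 → -32.
Putting it together: H  -65  -32.

H  -65  -32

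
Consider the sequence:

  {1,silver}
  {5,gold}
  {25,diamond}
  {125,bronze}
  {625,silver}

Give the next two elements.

{3125,gold}, {15625,diamond}

First entry: 1, 5, 25, 125, 625 → 3125 → 15625 (×5 each step).
Rank — repeats silver → gold → diamond → bronze: silver, gold, diamond, bronze, silver → gold → diamond.
Putting the parts together: {3125,gold} and then {15625,diamond}.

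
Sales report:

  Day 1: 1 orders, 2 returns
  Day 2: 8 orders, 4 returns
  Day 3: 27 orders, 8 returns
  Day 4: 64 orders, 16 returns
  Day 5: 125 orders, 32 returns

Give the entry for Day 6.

For the orders, perfect cubes: 1³, 2³, 3³, …: 1, 8, 27, 64, 125 → 216.
Returns — ×2 each step: 2, 4, 8, 16, 32 → 64.
Putting it together: 216 orders, 64 returns.

216 orders, 64 returns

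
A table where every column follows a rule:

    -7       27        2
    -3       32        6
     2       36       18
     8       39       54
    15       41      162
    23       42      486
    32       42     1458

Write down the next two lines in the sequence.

First component goes -7, -3, 2, 8, 15, 23, 32 → 42 → 53 (differences are 4, 5, 6, … (increasing by 1 each time)).
Second component: differences are 5, 4, 3, … (decreasing by 1 each time); 27, 32, 36, 39, 41, 42, 42 → 41 → 39.
For the third component, ×3 each step: 2, 6, 18, 54, 162, 486, 1458 → 4374 → 13122.
Putting the parts together: 42  41  4374 and then 53  39  13122.

42  41  4374; 53  39  13122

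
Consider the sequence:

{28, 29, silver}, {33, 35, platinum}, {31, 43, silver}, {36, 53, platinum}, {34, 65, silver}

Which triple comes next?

{39, 79, platinum}

First slot: alternating steps +5, −2, +5, −2, …, so 28, 33, 31, 36, 34 → 39.
Second slot: differences are 6, 8, 10, … (increasing by 2 each time), so 29, 35, 43, 53, 65 → 79.
Metal: alternates silver ↔ platinum, so silver, platinum, silver, platinum, silver → platinum.
So the next triple is {39, 79, platinum}.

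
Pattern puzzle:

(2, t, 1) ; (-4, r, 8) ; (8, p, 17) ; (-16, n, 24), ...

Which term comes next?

First value: 2, -4, 8, -16 → 32 (×(-2) each step).
For the letter, letters move back 2 places in the alphabet: t, r, p, n → l.
For the third value, alternating steps +7, +9, +7, +9, …: 1, 8, 17, 24 → 33.
So the next term is (32, l, 33).

(32, l, 33)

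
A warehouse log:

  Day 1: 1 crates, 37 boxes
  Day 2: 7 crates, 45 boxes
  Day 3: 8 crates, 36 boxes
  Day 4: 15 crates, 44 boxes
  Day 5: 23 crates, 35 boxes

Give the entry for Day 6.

38 crates, 43 boxes

Crates: each term is the sum of the two before it, so 1, 7, 8, 15, 23 → 38.
Boxes: alternating steps +8, −9, +8, −9, …, so 37, 45, 36, 44, 35 → 43.
Putting it together: 38 crates, 43 boxes.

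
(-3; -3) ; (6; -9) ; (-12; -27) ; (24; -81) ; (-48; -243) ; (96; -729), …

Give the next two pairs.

(-192; -2187), (384; -6561)

First slot — ×(-2) each step: -3, 6, -12, 24, -48, 96 → -192 → 384.
Second slot — ×3 each step: -3, -9, -27, -81, -243, -729 → -2187 → -6561.
Putting the parts together: (-192; -2187) and then (384; -6561).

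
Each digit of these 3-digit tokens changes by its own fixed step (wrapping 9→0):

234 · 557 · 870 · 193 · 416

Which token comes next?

First digit — +3 each step, mod 10: 2, 5, 8, 1, 4 → 7.
Second digit — +2 each step, mod 10: 3, 5, 7, 9, 1 → 3.
Third digit goes 4, 7, 0, 3, 6 → 9 (+3 each step, mod 10).
Combining the parts gives 739.

739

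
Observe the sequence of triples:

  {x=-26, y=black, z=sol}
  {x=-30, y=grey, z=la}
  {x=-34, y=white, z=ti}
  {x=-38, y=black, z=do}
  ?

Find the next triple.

X: −4 each step; -26, -30, -34, -38 → -42.
Y: repeats black → grey → white, so black, grey, white, black → grey.
Z: sol, la, ti, do → re (runs through the solfège scale do→ti).
So the next triple is {x=-42, y=grey, z=re}.

{x=-42, y=grey, z=re}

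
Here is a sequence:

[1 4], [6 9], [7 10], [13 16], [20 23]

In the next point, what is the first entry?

33

For the first entry, each term is the sum of the two before it: 1, 6, 7, 13, 20 → 33.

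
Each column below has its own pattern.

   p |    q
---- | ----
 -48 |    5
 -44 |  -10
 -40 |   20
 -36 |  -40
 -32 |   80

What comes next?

For the column p, +4 each step: -48, -44, -40, -36, -32 → -28.
Column q goes 5, -10, 20, -40, 80 → -160 (×(-2) each step).
So the next line is -28  -160.

-28  -160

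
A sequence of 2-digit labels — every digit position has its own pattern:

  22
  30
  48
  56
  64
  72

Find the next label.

First digit goes 2, 3, 4, 5, 6, 7 → 8 (+1 each step, mod 10).
Second digit: 2, 0, 8, 6, 4, 2 → 0 (−2 each step, mod 10).
So the next label is 80.

80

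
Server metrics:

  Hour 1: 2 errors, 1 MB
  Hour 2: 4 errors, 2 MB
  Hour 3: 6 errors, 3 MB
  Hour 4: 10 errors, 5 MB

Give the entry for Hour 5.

16 errors, 8 MB

Errors: 2, 4, 6, 10 → 16 (each term is the sum of the two before it).
MB: each term is the sum of the two before it; 1, 2, 3, 5 → 8.
Combining the parts gives 16 errors, 8 MB.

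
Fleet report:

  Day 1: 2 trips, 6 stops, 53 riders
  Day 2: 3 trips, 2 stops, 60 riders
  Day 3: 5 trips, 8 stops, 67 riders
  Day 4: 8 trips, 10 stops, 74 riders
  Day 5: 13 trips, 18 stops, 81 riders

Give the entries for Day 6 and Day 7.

21 trips, 28 stops, 88 riders; 34 trips, 46 stops, 95 riders

Trips: 2, 3, 5, 8, 13 → 21 → 34 (each term is the sum of the two before it).
Stops goes 6, 2, 8, 10, 18 → 28 → 46 (each term is the sum of the two before it).
Riders: +7 each step; 53, 60, 67, 74, 81 → 88 → 95.
So the next two records are 21 trips, 28 stops, 88 riders and 34 trips, 46 stops, 95 riders.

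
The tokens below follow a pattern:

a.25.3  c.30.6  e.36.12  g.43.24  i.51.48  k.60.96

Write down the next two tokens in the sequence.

m.70.192, o.81.384

Letter: letters move forward 2 places in the alphabet, so a, c, e, g, i, k → m → o.
For the second component, differences are 5, 6, 7, … (increasing by 1 each time): 25, 30, 36, 43, 51, 60 → 70 → 81.
Third component: ×2 each step, so 3, 6, 12, 24, 48, 96 → 192 → 384.
So the next two tokens are m.70.192 and o.81.384.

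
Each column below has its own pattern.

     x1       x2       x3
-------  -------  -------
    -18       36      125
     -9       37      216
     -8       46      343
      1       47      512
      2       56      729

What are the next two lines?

Column x1: alternating steps +9, +1, +9, +1, …; -18, -9, -8, 1, 2 → 11 → 12.
For the column x2, alternating steps +1, +9, +1, +9, …: 36, 37, 46, 47, 56 → 57 → 66.
For the column x3, perfect cubes: 5³, 6³, 7³, …: 125, 216, 343, 512, 729 → 1000 → 1331.
Putting the parts together: 11  57  1000 and then 12  66  1331.

11  57  1000; 12  66  1331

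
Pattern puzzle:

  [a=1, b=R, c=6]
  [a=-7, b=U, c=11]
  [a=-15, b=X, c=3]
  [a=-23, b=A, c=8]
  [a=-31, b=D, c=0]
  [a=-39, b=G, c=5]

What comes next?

[a=-47, b=J, c=-3]

For the a, −8 each step: 1, -7, -15, -23, -31, -39 → -47.
B: letters move forward 3 places in the alphabet, wrapping Z→A; R, U, X, A, D, G → J.
C: alternating steps +5, −8, +5, −8, …, so 6, 11, 3, 8, 0, 5 → -3.
Putting it together: [a=-47, b=J, c=-3].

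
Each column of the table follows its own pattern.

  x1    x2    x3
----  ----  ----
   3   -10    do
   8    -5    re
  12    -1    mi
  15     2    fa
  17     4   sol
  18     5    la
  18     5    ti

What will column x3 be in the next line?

Column x3 goes do, re, mi, fa, sol, la, ti → do (runs through the solfège scale do→ti).

do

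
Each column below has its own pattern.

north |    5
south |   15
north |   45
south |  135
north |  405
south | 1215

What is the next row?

north  3645

For the direction, alternates north ↔ south: north, south, north, south, north, south → north.
Second component — ×3 each step: 5, 15, 45, 135, 405, 1215 → 3645.
Combining the parts gives north  3645.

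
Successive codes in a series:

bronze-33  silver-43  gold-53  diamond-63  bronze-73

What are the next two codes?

Rank: repeats bronze → silver → gold → diamond, so bronze, silver, gold, diamond, bronze → silver → gold.
Second component: +10 each step; 33, 43, 53, 63, 73 → 83 → 93.
Putting the parts together: silver-83 and then gold-93.

silver-83, gold-93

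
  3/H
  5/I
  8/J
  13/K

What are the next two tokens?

21/L, 34/M

First component goes 3, 5, 8, 13 → 21 → 34 (each term is the sum of the two before it).
Letter: letters move forward 1 place in the alphabet; H, I, J, K → L → M.
So the next two tokens are 21/L and 34/M.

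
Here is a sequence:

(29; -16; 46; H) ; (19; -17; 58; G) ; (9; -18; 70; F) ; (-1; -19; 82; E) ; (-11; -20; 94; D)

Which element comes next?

(-21; -21; 106; C)

First slot: 29, 19, 9, -1, -11 → -21 (−10 each step).
For the second slot, −1 each step: -16, -17, -18, -19, -20 → -21.
Third slot goes 46, 58, 70, 82, 94 → 106 (+12 each step).
Letter goes H, G, F, E, D → C (letters move back 1 place in the alphabet).
Combining the parts gives (-21; -21; 106; C).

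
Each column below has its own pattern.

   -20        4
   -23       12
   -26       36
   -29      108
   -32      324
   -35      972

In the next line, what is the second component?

2916

Second component goes 4, 12, 36, 108, 324, 972 → 2916 (×3 each step).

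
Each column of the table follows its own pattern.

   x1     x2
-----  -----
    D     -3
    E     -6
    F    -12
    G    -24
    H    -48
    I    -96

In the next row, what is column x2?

Column x1: letters move forward 1 place in the alphabet, so D, E, F, G, H, I → J.
Column x2: ×2 each step, so -3, -6, -12, -24, -48, -96 → -192.

-192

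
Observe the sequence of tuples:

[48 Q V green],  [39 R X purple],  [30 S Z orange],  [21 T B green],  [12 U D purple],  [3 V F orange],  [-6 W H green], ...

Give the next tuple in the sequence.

[-15 X J purple]

First value goes 48, 39, 30, 21, 12, 3, -6 → -15 (−9 each step).
For the first letter, letters move forward 1 place in the alphabet: Q, R, S, T, U, V, W → X.
Second letter: letters move forward 2 places in the alphabet, wrapping Z→A, so V, X, Z, B, D, F, H → J.
Colour goes green, purple, orange, green, purple, orange, green → purple (repeats green → purple → orange).
Putting it together: [-15 X J purple].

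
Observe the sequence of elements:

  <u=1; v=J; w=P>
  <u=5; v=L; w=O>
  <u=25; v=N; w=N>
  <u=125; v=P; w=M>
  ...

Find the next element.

<u=625; v=R; w=L>

U goes 1, 5, 25, 125 → 625 (×5 each step).
V: letters move forward 2 places in the alphabet; J, L, N, P → R.
W — letters move back 1 place in the alphabet: P, O, N, M → L.
So the next element is <u=625; v=R; w=L>.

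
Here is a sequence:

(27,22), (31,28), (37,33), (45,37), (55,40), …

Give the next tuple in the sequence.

(67,42)

First part: differences are 4, 6, 8, … (increasing by 2 each time); 27, 31, 37, 45, 55 → 67.
Second part: 22, 28, 33, 37, 40 → 42 (differences are 6, 5, 4, … (decreasing by 1 each time)).
Combining the parts gives (67,42).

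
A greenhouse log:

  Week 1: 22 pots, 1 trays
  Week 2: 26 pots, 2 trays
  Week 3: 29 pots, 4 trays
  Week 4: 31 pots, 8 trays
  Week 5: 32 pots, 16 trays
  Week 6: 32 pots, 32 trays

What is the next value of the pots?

31

Pots: differences are 4, 3, 2, … (decreasing by 1 each time), so 22, 26, 29, 31, 32, 32 → 31.
Trays: 1, 2, 4, 8, 16, 32 → 64 (×2 each step).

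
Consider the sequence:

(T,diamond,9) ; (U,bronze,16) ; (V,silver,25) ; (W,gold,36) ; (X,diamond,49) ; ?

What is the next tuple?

Letter: letters move forward 1 place in the alphabet; T, U, V, W, X → Y.
Rank — repeats diamond → bronze → silver → gold: diamond, bronze, silver, gold, diamond → bronze.
Third coordinate: perfect squares: 3², 4², 5², …, so 9, 16, 25, 36, 49 → 64.
Combining the parts gives (Y,bronze,64).

(Y,bronze,64)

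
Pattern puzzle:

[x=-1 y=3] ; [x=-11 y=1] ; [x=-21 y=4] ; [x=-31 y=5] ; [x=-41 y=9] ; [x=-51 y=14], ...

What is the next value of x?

-61

X goes -1, -11, -21, -31, -41, -51 → -61 (−10 each step).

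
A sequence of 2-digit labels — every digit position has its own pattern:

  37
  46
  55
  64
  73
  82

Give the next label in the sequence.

First digit: +1 each step, mod 10, so 3, 4, 5, 6, 7, 8 → 9.
Second digit — −1 each step, mod 10: 7, 6, 5, 4, 3, 2 → 1.
Combining the parts gives 91.

91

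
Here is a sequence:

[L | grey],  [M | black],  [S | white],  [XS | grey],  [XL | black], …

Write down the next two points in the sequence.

[L | white], [M | grey]

Size — runs backward through clothing sizes XS→XL: L, M, S, XS, XL → L → M.
Shade: grey, black, white, grey, black → white → grey (repeats grey → black → white).
Putting the parts together: [L | white] and then [M | grey].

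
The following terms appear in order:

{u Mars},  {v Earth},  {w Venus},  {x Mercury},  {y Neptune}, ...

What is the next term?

{z Uranus}

Letter: u, v, w, x, y → z (letters move forward 1 place in the alphabet).
Planet: runs backward through the planets Mercury→Neptune; Mars, Earth, Venus, Mercury, Neptune → Uranus.
Putting it together: {z Uranus}.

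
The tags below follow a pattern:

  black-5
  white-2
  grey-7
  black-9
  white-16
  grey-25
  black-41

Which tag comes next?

Shade goes black, white, grey, black, white, grey, black → white (repeats black → white → grey).
Second component: each term is the sum of the two before it; 5, 2, 7, 9, 16, 25, 41 → 66.
Putting it together: white-66.

white-66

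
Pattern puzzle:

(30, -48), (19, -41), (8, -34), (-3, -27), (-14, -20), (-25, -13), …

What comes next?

For the first component, −11 each step: 30, 19, 8, -3, -14, -25 → -36.
Second component — +7 each step: -48, -41, -34, -27, -20, -13 → -6.
Combining the parts gives (-36, -6).

(-36, -6)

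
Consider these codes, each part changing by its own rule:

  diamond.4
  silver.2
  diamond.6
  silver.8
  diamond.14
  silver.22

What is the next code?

For the rank, alternates diamond ↔ silver: diamond, silver, diamond, silver, diamond, silver → diamond.
For the second component, each term is the sum of the two before it: 4, 2, 6, 8, 14, 22 → 36.
So the next code is diamond.36.

diamond.36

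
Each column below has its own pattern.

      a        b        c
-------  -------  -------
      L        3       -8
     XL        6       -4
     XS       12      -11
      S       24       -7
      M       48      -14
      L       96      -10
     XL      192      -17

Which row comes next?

XS  384  -13

Column a: repeats L → XL → XS → S → M, so L, XL, XS, S, M, L, XL → XS.
For the column b, ×2 each step: 3, 6, 12, 24, 48, 96, 192 → 384.
Column c goes -8, -4, -11, -7, -14, -10, -17 → -13 (alternating steps +4, −7, +4, −7, …).
So the next row is XS  384  -13.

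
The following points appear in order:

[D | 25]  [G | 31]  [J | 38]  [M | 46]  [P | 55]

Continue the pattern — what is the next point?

[S | 65]

Letter: letters move forward 3 places in the alphabet; D, G, J, M, P → S.
For the second component, differences are 6, 7, 8, … (increasing by 1 each time): 25, 31, 38, 46, 55 → 65.
Putting it together: [S | 65].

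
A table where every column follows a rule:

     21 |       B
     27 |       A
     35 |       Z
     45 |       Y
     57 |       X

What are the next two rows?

71  W; 87  V

First component — differences are 6, 8, 10, … (increasing by 2 each time): 21, 27, 35, 45, 57 → 71 → 87.
Letter goes B, A, Z, Y, X → W → V (letters move back 1 place in the alphabet, wrapping A→Z).
So the next two rows are 71  W and 87  V.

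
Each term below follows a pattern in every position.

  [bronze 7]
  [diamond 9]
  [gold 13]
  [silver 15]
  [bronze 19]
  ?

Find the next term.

For the rank, repeats bronze → diamond → gold → silver: bronze, diamond, gold, silver, bronze → diamond.
Second slot — alternating steps +2, +4, +2, +4, …: 7, 9, 13, 15, 19 → 21.
So the next term is [diamond 21].

[diamond 21]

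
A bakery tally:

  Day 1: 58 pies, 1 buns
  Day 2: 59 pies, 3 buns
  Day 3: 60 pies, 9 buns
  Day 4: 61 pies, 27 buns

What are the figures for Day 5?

62 pies, 81 buns

Pies — +1 each step: 58, 59, 60, 61 → 62.
Buns: ×3 each step; 1, 3, 9, 27 → 81.
Combining the parts gives 62 pies, 81 buns.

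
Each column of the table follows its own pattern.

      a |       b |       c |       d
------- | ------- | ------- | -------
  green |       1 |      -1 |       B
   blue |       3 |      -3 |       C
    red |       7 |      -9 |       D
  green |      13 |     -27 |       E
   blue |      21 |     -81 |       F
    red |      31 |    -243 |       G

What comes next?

green  43  -729  H

Column a — repeats green → blue → red: green, blue, red, green, blue, red → green.
Column b goes 1, 3, 7, 13, 21, 31 → 43 (differences are 2, 4, 6, … (increasing by 2 each time)).
For the column c, ×3 each step: -1, -3, -9, -27, -81, -243 → -729.
Column d: letters move forward 1 place in the alphabet; B, C, D, E, F, G → H.
Combining the parts gives green  43  -729  H.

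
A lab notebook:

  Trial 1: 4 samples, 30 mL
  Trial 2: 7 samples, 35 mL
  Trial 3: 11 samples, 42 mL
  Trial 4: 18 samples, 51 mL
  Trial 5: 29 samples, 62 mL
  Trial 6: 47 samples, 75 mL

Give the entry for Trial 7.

76 samples, 90 mL

For the samples, each term is the sum of the two before it: 4, 7, 11, 18, 29, 47 → 76.
ML goes 30, 35, 42, 51, 62, 75 → 90 (differences are 5, 7, 9, … (increasing by 2 each time)).
Putting it together: 76 samples, 90 mL.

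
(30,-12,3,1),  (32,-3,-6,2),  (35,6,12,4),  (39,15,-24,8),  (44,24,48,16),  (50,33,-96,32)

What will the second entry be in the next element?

42

Second entry: -12, -3, 6, 15, 24, 33 → 42 (+9 each step).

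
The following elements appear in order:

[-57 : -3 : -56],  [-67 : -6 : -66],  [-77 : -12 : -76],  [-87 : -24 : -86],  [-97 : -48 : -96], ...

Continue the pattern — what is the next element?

First coordinate: −10 each step, so -57, -67, -77, -87, -97 → -107.
Second coordinate goes -3, -6, -12, -24, -48 → -96 (×2 each step).
Third coordinate: -56, -66, -76, -86, -96 → -106 (always 1 more than the first coordinate).
Combining the parts gives [-107 : -96 : -106].

[-107 : -96 : -106]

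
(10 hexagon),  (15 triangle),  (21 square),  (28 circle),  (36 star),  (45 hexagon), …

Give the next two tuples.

First slot goes 10, 15, 21, 28, 36, 45 → 55 → 66 (differences are 5, 6, 7, … (increasing by 1 each time)).
Shape — repeats hexagon → triangle → square → circle → star: hexagon, triangle, square, circle, star, hexagon → triangle → square.
So the next two tuples are (55 triangle) and (66 square).

(55 triangle), (66 square)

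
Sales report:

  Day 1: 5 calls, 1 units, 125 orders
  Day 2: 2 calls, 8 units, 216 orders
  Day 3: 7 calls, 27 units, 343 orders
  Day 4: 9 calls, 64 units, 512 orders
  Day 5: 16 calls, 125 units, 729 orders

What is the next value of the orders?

1000

Calls: each term is the sum of the two before it, so 5, 2, 7, 9, 16 → 25.
Units — perfect cubes: 1³, 2³, 3³, …: 1, 8, 27, 64, 125 → 216.
Orders goes 125, 216, 343, 512, 729 → 1000 (perfect cubes: 5³, 6³, 7³, …).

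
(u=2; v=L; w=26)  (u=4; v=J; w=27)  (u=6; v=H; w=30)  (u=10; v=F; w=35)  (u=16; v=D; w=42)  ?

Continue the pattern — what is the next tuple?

(u=26; v=B; w=51)

U goes 2, 4, 6, 10, 16 → 26 (each term is the sum of the two before it).
For the v, letters move back 2 places in the alphabet: L, J, H, F, D → B.
For the w, differences are 1, 3, 5, … (increasing by 2 each time): 26, 27, 30, 35, 42 → 51.
So the next tuple is (u=26; v=B; w=51).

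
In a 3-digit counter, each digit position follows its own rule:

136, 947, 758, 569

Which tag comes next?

First digit goes 1, 9, 7, 5 → 3 (−2 each step, mod 10).
Second digit goes 3, 4, 5, 6 → 7 (+1 each step, mod 10).
Third digit — +1 each step, mod 10: 6, 7, 8, 9 → 0.
Putting it together: 370.

370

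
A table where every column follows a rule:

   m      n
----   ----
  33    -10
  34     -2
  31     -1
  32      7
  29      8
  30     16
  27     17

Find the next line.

28  25

Column m: alternating steps +1, −3, +1, −3, …, so 33, 34, 31, 32, 29, 30, 27 → 28.
Column n — alternating steps +8, +1, +8, +1, …: -10, -2, -1, 7, 8, 16, 17 → 25.
So the next line is 28  25.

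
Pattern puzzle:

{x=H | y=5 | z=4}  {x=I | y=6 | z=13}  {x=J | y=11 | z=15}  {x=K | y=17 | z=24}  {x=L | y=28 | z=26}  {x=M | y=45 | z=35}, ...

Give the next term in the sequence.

{x=N | y=73 | z=37}

X — letters move forward 1 place in the alphabet: H, I, J, K, L, M → N.
Y goes 5, 6, 11, 17, 28, 45 → 73 (each term is the sum of the two before it).
For the z, alternating steps +9, +2, +9, +2, …: 4, 13, 15, 24, 26, 35 → 37.
Combining the parts gives {x=N | y=73 | z=37}.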